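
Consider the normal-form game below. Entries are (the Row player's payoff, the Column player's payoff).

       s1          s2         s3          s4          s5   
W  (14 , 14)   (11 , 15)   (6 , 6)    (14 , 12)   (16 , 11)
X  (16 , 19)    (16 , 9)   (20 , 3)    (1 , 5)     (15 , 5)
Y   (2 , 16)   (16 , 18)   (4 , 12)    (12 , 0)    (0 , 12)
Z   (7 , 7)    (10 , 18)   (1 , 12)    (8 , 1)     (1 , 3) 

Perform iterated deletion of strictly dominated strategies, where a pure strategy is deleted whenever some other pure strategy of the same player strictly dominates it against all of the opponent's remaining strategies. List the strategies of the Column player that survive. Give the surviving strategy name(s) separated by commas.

Row Z is eliminated: W beats it against every remaining column (s1: 14>7, s2: 11>10, s3: 6>1, s4: 14>8, s5: 16>1).
Column s3 is eliminated: s1 beats it against every remaining row (W: 14>6, X: 19>3, Y: 16>12).
For the Column player, s1 strictly dominates s4 on the remaining rows (W: 14>12, X: 19>5, Y: 16>0); eliminate s4.
For the Column player, s1 strictly dominates s5 on the remaining rows (W: 14>11, X: 19>5, Y: 16>12); eliminate s5.
The Row player's strategy W is strictly dominated by X (s1: 16>14, s2: 16>11) and is removed.
Among the remaining strategies, none is strictly dominated by another pure strategy of the same player, so the elimination stops.
Surviving strategies — the Row player: {X, Y}; the Column player: {s1, s2}.

s1, s2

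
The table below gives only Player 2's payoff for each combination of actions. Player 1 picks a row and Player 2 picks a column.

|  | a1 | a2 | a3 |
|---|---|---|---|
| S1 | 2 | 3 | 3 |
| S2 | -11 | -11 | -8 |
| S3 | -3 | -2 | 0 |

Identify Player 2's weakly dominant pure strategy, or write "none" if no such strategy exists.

a3

a3 vs a1: S1: 3>2, S2: -8>-11, S3: 0>-3.
a3 vs a2: S1: 3=3, S2: -8>-11, S3: 0>-2.
a3 is at least as good as every other strategy against every opponent action, so it is weakly dominant.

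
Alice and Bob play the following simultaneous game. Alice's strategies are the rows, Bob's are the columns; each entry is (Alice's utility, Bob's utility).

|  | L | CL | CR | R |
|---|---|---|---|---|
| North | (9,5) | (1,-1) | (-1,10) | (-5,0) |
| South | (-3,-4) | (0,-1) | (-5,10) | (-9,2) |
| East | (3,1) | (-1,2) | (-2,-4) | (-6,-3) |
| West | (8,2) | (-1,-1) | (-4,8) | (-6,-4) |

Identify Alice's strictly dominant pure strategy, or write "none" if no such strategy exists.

North vs South: L: 9>-3, CL: 1>0, CR: -1>-5, R: -5>-9.
North vs East: L: 9>3, CL: 1>-1, CR: -1>-2, R: -5>-6.
North vs West: L: 9>8, CL: 1>-1, CR: -1>-4, R: -5>-6.
North strictly beats every other strategy against every opponent action, so it is strictly dominant.

North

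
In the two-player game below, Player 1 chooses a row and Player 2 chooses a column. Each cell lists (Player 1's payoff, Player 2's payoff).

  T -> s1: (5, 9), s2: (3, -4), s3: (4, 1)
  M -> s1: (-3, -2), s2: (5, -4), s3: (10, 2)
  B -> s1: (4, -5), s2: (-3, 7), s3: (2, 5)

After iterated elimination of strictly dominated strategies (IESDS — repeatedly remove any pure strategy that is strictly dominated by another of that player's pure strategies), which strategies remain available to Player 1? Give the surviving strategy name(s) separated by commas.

T, M

Player 1's strategy B is strictly dominated by T (s1: 5>4, s2: 3>-3, s3: 4>2) and is removed.
Player 2's strategy s2 is strictly dominated by s1 (T: 9>-4, M: -2>-4) and is removed.
Among the remaining strategies, none is strictly dominated by another pure strategy of the same player, so the elimination stops.
Surviving strategies — Player 1: {T, M}; Player 2: {s1, s3}.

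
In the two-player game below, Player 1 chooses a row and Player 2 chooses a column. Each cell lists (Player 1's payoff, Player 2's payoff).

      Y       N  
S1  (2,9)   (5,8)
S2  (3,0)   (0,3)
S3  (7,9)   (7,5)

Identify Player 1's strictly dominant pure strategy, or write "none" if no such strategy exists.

S3 vs S1: Y: 7>2, N: 7>5.
S3 vs S2: Y: 7>3, N: 7>0.
S3 strictly beats every other strategy against every opponent action, so it is strictly dominant.

S3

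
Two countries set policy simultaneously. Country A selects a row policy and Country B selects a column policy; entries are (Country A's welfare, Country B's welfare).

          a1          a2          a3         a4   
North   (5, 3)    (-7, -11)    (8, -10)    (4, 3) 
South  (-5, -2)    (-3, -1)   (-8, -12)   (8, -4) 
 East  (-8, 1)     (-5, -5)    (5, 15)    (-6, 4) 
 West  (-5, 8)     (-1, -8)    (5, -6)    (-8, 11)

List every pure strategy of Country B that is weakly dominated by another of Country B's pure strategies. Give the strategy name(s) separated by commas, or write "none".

none

a1: no other strategy beats it everywhere (a2 at North (3>-11); a3 at North (3>-10); a4 at South (-2>-4)).
a2 is not dominated — it holds its own against a1 at South (-1>-2); a3 at South (-1>-12); a4 at South (-1>-4).
a3: no other strategy beats it everywhere (a1 at East (15>1); a2 at North (-10>-11); a4 at East (15>4)).
Nothing dominates a4: a1 at East (4>1); a2 at North (3>-11); a3 at North (3>-10).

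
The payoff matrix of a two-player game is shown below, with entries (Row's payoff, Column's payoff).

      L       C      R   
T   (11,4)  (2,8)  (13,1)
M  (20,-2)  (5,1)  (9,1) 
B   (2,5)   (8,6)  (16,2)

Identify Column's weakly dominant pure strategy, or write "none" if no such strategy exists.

C

C vs L: T: 8>4, M: 1>-2, B: 6>5.
C vs R: T: 8>1, M: 1=1, B: 6>2.
C is at least as good as every other strategy against every opponent action, so it is weakly dominant.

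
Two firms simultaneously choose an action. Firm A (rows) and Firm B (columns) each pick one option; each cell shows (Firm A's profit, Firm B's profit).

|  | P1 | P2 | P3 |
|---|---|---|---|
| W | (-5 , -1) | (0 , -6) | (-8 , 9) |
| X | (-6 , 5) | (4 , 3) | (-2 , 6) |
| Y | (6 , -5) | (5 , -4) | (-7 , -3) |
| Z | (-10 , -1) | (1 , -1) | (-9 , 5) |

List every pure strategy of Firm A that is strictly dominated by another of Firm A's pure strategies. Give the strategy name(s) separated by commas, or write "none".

W, Z

W: dominated, since Y does at least as well everywhere (P1: 6>-5, P2: 5>0, P3: -7>-8).
X: no other strategy beats it everywhere (W at P2 (4>0); Y at P3 (-2>-7); Z at P1 (-6>-10)).
Y is not dominated — it holds its own against W at P1 (6>-5); X at P1 (6>-6); Z at P1 (6>-10).
Z: dominated, since X does at least as well everywhere (P1: -6>-10, P2: 4>1, P3: -2>-9).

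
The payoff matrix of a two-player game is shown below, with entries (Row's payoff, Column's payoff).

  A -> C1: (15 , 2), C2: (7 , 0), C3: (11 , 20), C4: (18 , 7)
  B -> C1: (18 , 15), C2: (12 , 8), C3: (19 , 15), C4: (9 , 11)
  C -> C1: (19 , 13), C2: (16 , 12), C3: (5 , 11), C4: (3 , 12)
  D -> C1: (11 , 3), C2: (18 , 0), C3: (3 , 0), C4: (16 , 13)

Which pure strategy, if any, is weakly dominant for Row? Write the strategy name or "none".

A fails to dominate B at C1 (15<18).
B fails to dominate A at C4 (9<18).
C fails to dominate A at C3 (5<11).
D fails to dominate A at C1 (11<15).
No single strategy dominates all the others.

none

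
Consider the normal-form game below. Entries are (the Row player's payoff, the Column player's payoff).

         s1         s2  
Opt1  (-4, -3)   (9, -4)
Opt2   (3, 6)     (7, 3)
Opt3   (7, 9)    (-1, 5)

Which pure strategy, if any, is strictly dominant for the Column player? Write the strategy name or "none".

s1

s1 vs s2: Opt1: -3>-4, Opt2: 6>3, Opt3: 9>5.
s1 strictly beats every other strategy against every opponent action, so it is strictly dominant.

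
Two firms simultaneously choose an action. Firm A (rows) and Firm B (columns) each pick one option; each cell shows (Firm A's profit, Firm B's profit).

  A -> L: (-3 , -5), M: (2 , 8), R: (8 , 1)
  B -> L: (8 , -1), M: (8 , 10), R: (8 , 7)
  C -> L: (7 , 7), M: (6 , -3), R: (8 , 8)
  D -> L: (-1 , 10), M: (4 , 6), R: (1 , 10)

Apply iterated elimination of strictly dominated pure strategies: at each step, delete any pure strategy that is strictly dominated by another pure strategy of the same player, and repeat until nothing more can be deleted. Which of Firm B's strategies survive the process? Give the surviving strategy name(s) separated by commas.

M, R

Row D is eliminated: B beats it against every remaining column (L: 8>-1, M: 8>4, R: 8>1).
For Firm B, R strictly dominates L on the remaining rows (A: 1>-5, B: 7>-1, C: 8>7); eliminate L.
Among the remaining strategies, none is strictly dominated by another pure strategy of the same player, so the elimination stops.
Surviving strategies — Firm A: {A, B, C}; Firm B: {M, R}.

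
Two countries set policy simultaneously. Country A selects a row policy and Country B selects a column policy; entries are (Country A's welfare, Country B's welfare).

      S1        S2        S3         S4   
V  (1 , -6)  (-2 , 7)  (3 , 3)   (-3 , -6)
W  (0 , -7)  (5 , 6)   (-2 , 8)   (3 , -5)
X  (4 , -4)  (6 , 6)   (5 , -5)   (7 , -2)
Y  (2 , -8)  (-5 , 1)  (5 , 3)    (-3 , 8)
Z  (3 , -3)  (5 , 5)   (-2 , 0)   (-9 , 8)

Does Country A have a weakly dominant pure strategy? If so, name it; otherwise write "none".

X

X vs V: S1: 4>1, S2: 6>-2, S3: 5>3, S4: 7>-3.
X vs W: S1: 4>0, S2: 6>5, S3: 5>-2, S4: 7>3.
X vs Y: S1: 4>2, S2: 6>-5, S3: 5=5, S4: 7>-3.
X vs Z: S1: 4>3, S2: 6>5, S3: 5>-2, S4: 7>-9.
X is at least as good as every other strategy against every opponent action, so it is weakly dominant.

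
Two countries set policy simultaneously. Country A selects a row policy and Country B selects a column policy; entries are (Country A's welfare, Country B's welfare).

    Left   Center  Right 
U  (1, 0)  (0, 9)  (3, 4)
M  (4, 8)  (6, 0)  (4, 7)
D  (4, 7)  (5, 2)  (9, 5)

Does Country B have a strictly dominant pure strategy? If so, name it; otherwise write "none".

Left fails to dominate Center at U (0<9).
Center fails to dominate Left at M (0<8).
Right fails to dominate Left at M (7<8).
No single strategy dominates all the others.

none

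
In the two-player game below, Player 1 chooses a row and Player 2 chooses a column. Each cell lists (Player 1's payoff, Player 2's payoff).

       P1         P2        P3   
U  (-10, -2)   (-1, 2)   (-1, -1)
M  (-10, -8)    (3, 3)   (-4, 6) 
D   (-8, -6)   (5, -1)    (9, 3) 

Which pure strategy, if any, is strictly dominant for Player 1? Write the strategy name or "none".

D

D vs U: P1: -8>-10, P2: 5>-1, P3: 9>-1.
D vs M: P1: -8>-10, P2: 5>3, P3: 9>-4.
D strictly beats every other strategy against every opponent action, so it is strictly dominant.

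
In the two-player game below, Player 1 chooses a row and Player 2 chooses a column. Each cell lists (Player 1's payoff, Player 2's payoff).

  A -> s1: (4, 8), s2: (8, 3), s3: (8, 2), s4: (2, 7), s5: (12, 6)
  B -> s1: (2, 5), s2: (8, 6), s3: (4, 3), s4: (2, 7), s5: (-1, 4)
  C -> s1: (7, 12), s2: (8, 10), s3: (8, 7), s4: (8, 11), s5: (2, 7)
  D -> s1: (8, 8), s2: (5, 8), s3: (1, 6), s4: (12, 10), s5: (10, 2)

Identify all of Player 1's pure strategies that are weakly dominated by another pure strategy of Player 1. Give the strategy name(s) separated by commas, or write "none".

B

Nothing dominates A: B at s1 (4>2); C at s5 (12>2); D at s2 (8>5).
A weakly dominates B — s1: 4>2, s2: 8=8, s3: 8>4, s4: 2=2, s5: 12>-1.
Nothing dominates C: A at s1 (7>4); B at s1 (7>2); D at s2 (8>5).
D: no other strategy beats it everywhere (A at s1 (8>4); B at s1 (8>2); C at s1 (8>7)).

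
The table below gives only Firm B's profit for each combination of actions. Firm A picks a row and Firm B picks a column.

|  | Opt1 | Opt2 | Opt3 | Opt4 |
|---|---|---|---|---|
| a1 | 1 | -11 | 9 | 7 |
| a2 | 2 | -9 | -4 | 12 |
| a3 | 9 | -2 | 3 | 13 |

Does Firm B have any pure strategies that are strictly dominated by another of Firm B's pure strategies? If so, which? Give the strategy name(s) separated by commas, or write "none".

Opt1 is strictly dominated by Opt4 (a1: 7>1, a2: 12>2, a3: 13>9).
Opt1 strictly dominates Opt2 — a1: 1>-11, a2: 2>-9, a3: 9>-2.
Opt3 is not dominated — it holds its own against Opt1 at a1 (9>1); Opt2 at a1 (9>-11); Opt4 at a1 (9>7).
Nothing dominates Opt4: Opt1 at a1 (7>1); Opt2 at a1 (7>-11); Opt3 at a2 (12>-4).

Opt1, Opt2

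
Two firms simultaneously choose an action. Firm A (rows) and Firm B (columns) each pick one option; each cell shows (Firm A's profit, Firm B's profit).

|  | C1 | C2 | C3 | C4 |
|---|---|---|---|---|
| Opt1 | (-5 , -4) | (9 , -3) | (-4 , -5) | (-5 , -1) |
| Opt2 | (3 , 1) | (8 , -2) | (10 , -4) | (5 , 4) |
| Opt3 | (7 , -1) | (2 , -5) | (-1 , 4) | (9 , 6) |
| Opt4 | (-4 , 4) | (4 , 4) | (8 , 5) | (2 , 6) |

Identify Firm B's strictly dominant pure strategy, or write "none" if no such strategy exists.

C4 vs C1: Opt1: -1>-4, Opt2: 4>1, Opt3: 6>-1, Opt4: 6>4.
C4 vs C2: Opt1: -1>-3, Opt2: 4>-2, Opt3: 6>-5, Opt4: 6>4.
C4 vs C3: Opt1: -1>-5, Opt2: 4>-4, Opt3: 6>4, Opt4: 6>5.
C4 strictly beats every other strategy against every opponent action, so it is strictly dominant.

C4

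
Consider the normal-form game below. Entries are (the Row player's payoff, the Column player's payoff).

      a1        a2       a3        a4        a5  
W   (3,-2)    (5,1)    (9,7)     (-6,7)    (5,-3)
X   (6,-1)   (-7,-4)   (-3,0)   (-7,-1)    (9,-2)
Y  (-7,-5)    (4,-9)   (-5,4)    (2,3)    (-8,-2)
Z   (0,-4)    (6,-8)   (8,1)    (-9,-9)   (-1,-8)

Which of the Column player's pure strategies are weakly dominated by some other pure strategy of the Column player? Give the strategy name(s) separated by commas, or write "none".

a1, a2, a4, a5

a1 is weakly dominated by a3 (W: 7>-2, X: 0>-1, Y: 4>-5, Z: 1>-4).
a2 is weakly dominated by a3 (W: 7>1, X: 0>-4, Y: 4>-9, Z: 1>-8).
a3: no other strategy beats it everywhere (a1 at W (7>-2); a2 at W (7>1); a4 at X (0>-1); a5 at W (7>-3)).
a3 weakly dominates a4 — W: 7=7, X: 0>-1, Y: 4>3, Z: 1>-9.
a3 weakly dominates a5 — W: 7>-3, X: 0>-2, Y: 4>-2, Z: 1>-8.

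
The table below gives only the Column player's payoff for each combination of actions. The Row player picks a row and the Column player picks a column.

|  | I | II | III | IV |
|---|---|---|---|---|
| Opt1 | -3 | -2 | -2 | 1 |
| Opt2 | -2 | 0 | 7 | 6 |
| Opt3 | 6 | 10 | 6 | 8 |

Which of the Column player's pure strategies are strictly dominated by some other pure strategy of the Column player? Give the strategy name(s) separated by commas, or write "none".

II strictly dominates I — Opt1: -2>-3, Opt2: 0>-2, Opt3: 10>6.
Nothing dominates II: I at Opt1 (-2>-3); III at Opt1 (-2=-2); IV at Opt3 (10>8).
III: no other strategy beats it everywhere (I at Opt1 (-2>-3); II at Opt1 (-2=-2); IV at Opt2 (7>6)).
Nothing dominates IV: I at Opt1 (1>-3); II at Opt1 (1>-2); III at Opt1 (1>-2).

I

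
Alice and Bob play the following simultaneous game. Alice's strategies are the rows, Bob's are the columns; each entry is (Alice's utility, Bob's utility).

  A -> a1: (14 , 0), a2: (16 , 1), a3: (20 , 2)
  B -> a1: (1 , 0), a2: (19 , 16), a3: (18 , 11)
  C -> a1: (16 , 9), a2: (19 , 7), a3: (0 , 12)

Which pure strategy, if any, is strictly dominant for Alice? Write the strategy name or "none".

none

A fails to dominate B at a2 (16<19).
B fails to dominate A at a1 (1<14).
C fails to dominate A at a3 (0<20).
No single strategy dominates all the others.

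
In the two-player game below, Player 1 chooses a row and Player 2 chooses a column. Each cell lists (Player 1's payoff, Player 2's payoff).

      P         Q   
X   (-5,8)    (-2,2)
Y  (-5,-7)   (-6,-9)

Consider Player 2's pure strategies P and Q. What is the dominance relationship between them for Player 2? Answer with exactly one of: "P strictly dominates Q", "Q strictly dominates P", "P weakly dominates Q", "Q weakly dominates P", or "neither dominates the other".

P's payoffs vs Q's, by Player 1's action — X: 8>2, Y: -7>-9.
P gives a strictly higher payoff against each opponent action, so P strictly dominates Q.

P strictly dominates Q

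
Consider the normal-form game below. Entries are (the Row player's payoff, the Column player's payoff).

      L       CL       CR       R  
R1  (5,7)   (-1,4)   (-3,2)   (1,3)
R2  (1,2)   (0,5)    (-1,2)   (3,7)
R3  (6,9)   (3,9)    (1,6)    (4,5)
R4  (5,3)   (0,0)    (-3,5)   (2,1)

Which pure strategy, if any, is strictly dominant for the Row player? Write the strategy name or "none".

R3

R3 vs R1: L: 6>5, CL: 3>-1, CR: 1>-3, R: 4>1.
R3 vs R2: L: 6>1, CL: 3>0, CR: 1>-1, R: 4>3.
R3 vs R4: L: 6>5, CL: 3>0, CR: 1>-3, R: 4>2.
R3 strictly beats every other strategy against every opponent action, so it is strictly dominant.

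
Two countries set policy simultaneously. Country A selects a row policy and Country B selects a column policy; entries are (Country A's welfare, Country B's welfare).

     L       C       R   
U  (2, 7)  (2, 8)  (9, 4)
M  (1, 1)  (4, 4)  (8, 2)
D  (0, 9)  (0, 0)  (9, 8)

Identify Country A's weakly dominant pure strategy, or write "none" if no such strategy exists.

U fails to dominate M at C (2<4).
M fails to dominate U at L (1<2).
D fails to dominate U at L (0<2).
No single strategy dominates all the others.

none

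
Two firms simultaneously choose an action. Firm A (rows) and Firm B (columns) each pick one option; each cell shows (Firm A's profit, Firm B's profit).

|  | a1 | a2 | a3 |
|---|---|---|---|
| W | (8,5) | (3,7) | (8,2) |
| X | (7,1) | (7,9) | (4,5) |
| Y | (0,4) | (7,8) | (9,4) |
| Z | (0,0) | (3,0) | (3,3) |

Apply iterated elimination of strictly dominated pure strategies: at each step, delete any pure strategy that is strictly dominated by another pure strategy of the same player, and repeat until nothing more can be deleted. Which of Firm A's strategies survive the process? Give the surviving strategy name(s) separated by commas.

X, Y

Row Z is eliminated: X beats it against every remaining column (a1: 7>0, a2: 7>3, a3: 4>3).
Firm B's strategy a1 is strictly dominated by a2 (W: 7>5, X: 9>1, Y: 8>4) and is removed.
For Firm A, Y strictly dominates W on the remaining columns (a2: 7>3, a3: 9>8); eliminate W.
Column a3 is eliminated: a2 beats it against every remaining row (X: 9>5, Y: 8>4).
Among the remaining strategies, none is strictly dominated by another pure strategy of the same player, so the elimination stops.
Surviving strategies — Firm A: {X, Y}; Firm B: {a2}.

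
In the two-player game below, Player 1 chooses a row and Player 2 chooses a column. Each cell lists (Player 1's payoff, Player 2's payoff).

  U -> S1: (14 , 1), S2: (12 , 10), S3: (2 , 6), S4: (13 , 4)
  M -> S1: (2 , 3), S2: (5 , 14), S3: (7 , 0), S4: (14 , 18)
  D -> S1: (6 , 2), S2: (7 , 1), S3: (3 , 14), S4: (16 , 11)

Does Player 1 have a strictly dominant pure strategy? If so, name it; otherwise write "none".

none

U fails to dominate M at S3 (2<7).
M fails to dominate U at S1 (2<14).
D fails to dominate U at S1 (6<14).
No single strategy dominates all the others.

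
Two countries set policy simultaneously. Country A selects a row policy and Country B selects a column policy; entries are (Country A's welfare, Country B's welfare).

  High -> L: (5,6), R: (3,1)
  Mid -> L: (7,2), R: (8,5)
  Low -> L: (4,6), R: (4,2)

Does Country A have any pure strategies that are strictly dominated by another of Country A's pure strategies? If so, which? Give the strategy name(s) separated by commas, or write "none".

High: dominated, since Mid does at least as well everywhere (L: 7>5, R: 8>3).
Mid: no other strategy beats it everywhere (High at L (7>5); Low at L (7>4)).
Low is strictly dominated by Mid (L: 7>4, R: 8>4).

High, Low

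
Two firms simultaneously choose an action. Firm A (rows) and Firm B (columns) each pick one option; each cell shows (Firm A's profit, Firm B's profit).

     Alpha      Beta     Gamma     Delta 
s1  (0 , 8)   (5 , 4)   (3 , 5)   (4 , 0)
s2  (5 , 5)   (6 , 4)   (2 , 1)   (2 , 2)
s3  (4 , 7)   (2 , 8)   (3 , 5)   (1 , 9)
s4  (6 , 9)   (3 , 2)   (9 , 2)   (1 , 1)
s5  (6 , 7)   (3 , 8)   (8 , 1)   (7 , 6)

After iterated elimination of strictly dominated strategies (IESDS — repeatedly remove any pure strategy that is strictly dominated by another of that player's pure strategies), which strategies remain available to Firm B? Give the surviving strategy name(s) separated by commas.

Row s3 is eliminated: s5 beats it against every remaining column (Alpha: 6>4, Beta: 3>2, Gamma: 8>3, Delta: 7>1).
Column Gamma is eliminated: Alpha beats it against every remaining row (s1: 8>5, s2: 5>1, s4: 9>2, s5: 7>1).
Column Delta is eliminated: Alpha beats it against every remaining row (s1: 8>0, s2: 5>2, s4: 9>1, s5: 7>6).
Row s1 is eliminated: s2 beats it against every remaining column (Alpha: 5>0, Beta: 6>5).
Among the remaining strategies, none is strictly dominated by another pure strategy of the same player, so the elimination stops.
Surviving strategies — Firm A: {s2, s4, s5}; Firm B: {Alpha, Beta}.

Alpha, Beta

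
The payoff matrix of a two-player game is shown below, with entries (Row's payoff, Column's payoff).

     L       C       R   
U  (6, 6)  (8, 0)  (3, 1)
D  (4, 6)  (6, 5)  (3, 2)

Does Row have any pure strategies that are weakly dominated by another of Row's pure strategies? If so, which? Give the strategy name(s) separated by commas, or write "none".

D

Nothing dominates U: D at L (6>4).
D is weakly dominated by U (L: 6>4, C: 8>6, R: 3=3).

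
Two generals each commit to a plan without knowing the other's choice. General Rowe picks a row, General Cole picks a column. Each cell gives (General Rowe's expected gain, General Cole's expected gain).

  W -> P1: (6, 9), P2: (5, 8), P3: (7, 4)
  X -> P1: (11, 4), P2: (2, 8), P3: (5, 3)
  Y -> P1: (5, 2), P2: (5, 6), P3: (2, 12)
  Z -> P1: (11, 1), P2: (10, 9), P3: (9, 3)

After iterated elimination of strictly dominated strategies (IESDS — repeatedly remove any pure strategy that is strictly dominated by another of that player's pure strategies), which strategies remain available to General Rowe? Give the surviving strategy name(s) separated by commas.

Row W is eliminated: Z beats it against every remaining column (P1: 11>6, P2: 10>5, P3: 9>7).
Row Y is eliminated: Z beats it against every remaining column (P1: 11>5, P2: 10>5, P3: 9>2).
General Cole's strategy P1 is strictly dominated by P2 (X: 8>4, Z: 9>1) and is removed.
For General Rowe, Z strictly dominates X on the remaining columns (P2: 10>2, P3: 9>5); eliminate X.
Column P3 is eliminated: P2 beats it against every remaining row (Z: 9>3).
Among the remaining strategies, none is strictly dominated by another pure strategy of the same player, so the elimination stops.
Surviving strategies — General Rowe: {Z}; General Cole: {P2}.

Z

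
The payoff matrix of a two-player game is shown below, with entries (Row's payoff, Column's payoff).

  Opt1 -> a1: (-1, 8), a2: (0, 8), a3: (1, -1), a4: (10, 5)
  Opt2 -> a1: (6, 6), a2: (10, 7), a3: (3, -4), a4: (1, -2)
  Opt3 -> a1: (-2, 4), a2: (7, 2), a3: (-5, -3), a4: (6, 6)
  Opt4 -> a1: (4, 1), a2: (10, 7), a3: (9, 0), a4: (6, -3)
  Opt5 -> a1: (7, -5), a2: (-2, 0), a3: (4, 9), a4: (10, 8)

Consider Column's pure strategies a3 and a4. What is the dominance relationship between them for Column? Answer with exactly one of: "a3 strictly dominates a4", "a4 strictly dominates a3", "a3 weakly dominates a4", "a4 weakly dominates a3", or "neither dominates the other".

Compare a3 to a4 across each choice by Row: Opt1: -1<5, Opt2: -4<-2, Opt3: -3<6, Opt4: 0>-3, Opt5: 9>8.
a3 does better at Opt4, Opt5 but worse at Opt1, Opt2, Opt3; neither strategy dominates the other.

neither dominates the other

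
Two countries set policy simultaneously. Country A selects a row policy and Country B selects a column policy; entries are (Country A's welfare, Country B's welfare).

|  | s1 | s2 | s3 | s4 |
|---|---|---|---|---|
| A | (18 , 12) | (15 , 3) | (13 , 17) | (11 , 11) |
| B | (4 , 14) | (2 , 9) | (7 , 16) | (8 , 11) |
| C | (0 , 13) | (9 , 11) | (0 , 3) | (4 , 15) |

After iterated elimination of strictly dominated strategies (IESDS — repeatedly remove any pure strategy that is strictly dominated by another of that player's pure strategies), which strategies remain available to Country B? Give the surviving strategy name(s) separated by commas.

s3

Row B is eliminated: A beats it against every remaining column (s1: 18>4, s2: 15>2, s3: 13>7, s4: 11>8).
For Country A, A strictly dominates C on the remaining columns (s1: 18>0, s2: 15>9, s3: 13>0, s4: 11>4); eliminate C.
Column s1 is eliminated: s3 beats it against every remaining row (A: 17>12).
Column s2 is eliminated: s3 beats it against every remaining row (A: 17>3).
Column s4 is eliminated: s3 beats it against every remaining row (A: 17>11).
Among the remaining strategies, none is strictly dominated by another pure strategy of the same player, so the elimination stops.
Surviving strategies — Country A: {A}; Country B: {s3}.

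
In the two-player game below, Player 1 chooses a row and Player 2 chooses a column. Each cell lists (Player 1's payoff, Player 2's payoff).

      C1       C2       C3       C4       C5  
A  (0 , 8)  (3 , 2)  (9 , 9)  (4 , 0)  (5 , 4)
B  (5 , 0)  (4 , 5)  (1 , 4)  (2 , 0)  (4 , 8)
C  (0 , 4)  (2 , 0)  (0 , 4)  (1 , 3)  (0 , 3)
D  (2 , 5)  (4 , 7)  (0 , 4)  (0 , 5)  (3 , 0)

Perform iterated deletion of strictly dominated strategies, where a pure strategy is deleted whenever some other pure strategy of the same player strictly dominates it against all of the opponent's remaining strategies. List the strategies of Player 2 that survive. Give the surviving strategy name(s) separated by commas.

C1, C2, C3, C5

Row C is eliminated: B beats it against every remaining column (C1: 5>0, C2: 4>2, C3: 1>0, C4: 2>1, C5: 4>0).
Column C4 is eliminated: C2 beats it against every remaining row (A: 2>0, B: 5>0, D: 7>5).
Among the remaining strategies, none is strictly dominated by another pure strategy of the same player, so the elimination stops.
Surviving strategies — Player 1: {A, B, D}; Player 2: {C1, C2, C3, C5}.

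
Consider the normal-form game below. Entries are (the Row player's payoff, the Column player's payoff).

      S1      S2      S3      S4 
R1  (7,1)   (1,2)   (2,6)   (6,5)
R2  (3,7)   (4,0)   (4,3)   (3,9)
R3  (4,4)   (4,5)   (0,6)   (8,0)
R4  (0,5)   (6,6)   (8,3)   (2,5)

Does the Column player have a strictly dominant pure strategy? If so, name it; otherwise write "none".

none

S1 fails to dominate S2 at R1 (1<2).
S2 fails to dominate S1 at R2 (0<7).
S3 fails to dominate S1 at R2 (3<7).
S4 fails to dominate S1 at R3 (0<4).
No single strategy dominates all the others.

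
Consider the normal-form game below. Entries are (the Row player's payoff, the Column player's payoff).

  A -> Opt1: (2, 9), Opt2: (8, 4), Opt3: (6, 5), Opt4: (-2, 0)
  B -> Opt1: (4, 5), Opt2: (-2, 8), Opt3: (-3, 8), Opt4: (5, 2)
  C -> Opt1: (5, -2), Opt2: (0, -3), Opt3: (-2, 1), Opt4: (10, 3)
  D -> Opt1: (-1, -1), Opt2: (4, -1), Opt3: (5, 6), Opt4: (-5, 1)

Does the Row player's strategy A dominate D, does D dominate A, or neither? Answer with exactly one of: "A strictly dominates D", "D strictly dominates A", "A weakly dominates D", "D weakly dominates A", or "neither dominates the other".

Compare A to D across each choice by the Column player: Opt1: 2>-1, Opt2: 8>4, Opt3: 6>5, Opt4: -2>-5.
A gives a strictly higher payoff against each choice by the Column player, so A strictly dominates D.

A strictly dominates D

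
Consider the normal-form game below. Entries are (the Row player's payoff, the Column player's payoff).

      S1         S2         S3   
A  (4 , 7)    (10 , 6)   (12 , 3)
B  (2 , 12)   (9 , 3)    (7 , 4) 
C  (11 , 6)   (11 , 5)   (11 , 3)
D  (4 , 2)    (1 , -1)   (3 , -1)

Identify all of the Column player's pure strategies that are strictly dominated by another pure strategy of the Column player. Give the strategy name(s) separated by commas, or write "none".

S2, S3

S1 is not dominated — it holds its own against S2 at A (7>6); S3 at A (7>3).
S2: dominated, since S1 does at least as well everywhere (A: 7>6, B: 12>3, C: 6>5, D: 2>-1).
S3 is strictly dominated by S1 (A: 7>3, B: 12>4, C: 6>3, D: 2>-1).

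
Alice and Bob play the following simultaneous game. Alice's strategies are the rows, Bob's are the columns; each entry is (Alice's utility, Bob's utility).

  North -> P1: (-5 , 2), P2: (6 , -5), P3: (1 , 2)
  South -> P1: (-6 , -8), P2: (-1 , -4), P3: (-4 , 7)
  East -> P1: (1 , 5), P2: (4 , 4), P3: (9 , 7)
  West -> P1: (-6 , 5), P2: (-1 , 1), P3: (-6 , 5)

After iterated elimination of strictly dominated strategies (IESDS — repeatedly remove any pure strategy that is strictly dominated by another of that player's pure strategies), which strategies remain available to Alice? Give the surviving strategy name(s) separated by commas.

East

Row South is eliminated: North beats it against every remaining column (P1: -5>-6, P2: 6>-1, P3: 1>-4).
Row West is eliminated: North beats it against every remaining column (P1: -5>-6, P2: 6>-1, P3: 1>-6).
Column P2 is eliminated: P1 beats it against every remaining row (North: 2>-5, East: 5>4).
For Alice, East strictly dominates North on the remaining columns (P1: 1>-5, P3: 9>1); eliminate North.
Bob's strategy P1 is strictly dominated by P3 (East: 7>5) and is removed.
Among the remaining strategies, none is strictly dominated by another pure strategy of the same player, so the elimination stops.
Surviving strategies — Alice: {East}; Bob: {P3}.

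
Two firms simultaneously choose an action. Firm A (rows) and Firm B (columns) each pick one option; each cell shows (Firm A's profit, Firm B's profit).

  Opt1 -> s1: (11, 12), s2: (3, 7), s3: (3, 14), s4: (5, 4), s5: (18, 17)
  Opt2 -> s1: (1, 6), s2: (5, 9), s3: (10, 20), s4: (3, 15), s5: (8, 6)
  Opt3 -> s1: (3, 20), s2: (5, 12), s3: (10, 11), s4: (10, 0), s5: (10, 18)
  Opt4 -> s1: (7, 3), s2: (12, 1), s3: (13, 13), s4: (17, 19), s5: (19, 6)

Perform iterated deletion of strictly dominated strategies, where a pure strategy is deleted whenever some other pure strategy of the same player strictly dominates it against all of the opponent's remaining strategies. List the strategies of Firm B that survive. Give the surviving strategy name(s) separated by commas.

For Firm A, Opt4 strictly dominates Opt2 on the remaining columns (s1: 7>1, s2: 12>5, s3: 13>10, s4: 17>3, s5: 19>8); eliminate Opt2.
For Firm A, Opt4 strictly dominates Opt3 on the remaining columns (s1: 7>3, s2: 12>5, s3: 13>10, s4: 17>10, s5: 19>10); eliminate Opt3.
Column s1 is eliminated: s3 beats it against every remaining row (Opt1: 14>12, Opt4: 13>3).
For Firm A, Opt4 strictly dominates Opt1 on the remaining columns (s2: 12>3, s3: 13>3, s4: 17>5, s5: 19>18); eliminate Opt1.
For Firm B, s3 strictly dominates s2 on the remaining rows (Opt4: 13>1); eliminate s2.
Firm B's strategy s3 is strictly dominated by s4 (Opt4: 19>13) and is removed.
Column s5 is eliminated: s4 beats it against every remaining row (Opt4: 19>6).
Among the remaining strategies, none is strictly dominated by another pure strategy of the same player, so the elimination stops.
Surviving strategies — Firm A: {Opt4}; Firm B: {s4}.

s4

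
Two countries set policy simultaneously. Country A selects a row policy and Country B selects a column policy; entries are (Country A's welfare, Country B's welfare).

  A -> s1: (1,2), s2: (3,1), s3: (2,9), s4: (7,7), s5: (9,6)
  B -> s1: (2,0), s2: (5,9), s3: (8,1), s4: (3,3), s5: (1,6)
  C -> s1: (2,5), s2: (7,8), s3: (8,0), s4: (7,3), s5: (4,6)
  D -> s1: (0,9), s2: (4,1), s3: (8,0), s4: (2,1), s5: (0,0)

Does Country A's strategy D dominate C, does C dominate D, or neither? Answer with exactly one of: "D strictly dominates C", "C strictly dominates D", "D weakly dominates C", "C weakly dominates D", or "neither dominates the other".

C weakly dominates D

Compare D to C across every action of Country B: s1: 0<2, s2: 4<7, s3: 8=8, s4: 2<7, s5: 0<4.
C is at least as good everywhere and strictly better somewhere (tied at s3), so C weakly dominates D.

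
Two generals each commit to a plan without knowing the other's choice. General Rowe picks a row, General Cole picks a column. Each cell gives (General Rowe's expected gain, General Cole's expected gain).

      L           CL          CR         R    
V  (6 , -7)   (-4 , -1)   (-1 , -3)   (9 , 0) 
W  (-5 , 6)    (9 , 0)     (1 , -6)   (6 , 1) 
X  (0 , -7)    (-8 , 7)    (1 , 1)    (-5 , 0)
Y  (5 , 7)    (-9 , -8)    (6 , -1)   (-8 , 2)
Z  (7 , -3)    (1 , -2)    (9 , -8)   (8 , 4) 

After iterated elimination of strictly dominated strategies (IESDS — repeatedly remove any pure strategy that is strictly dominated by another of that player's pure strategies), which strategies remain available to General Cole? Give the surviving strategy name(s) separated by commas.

Row X is eliminated: Z beats it against every remaining column (L: 7>0, CL: 1>-8, CR: 9>1, R: 8>-5).
Row Y is eliminated: Z beats it against every remaining column (L: 7>5, CL: 1>-9, CR: 9>6, R: 8>-8).
For General Cole, R strictly dominates CL on the remaining rows (V: 0>-1, W: 1>0, Z: 4>-2); eliminate CL.
Row W is eliminated: Z beats it against every remaining column (L: 7>-5, CR: 9>1, R: 8>6).
General Cole's strategy L is strictly dominated by R (V: 0>-7, Z: 4>-3) and is removed.
For General Cole, R strictly dominates CR on the remaining rows (V: 0>-3, Z: 4>-8); eliminate CR.
For General Rowe, V strictly dominates Z on the remaining columns (R: 9>8); eliminate Z.
Among the remaining strategies, none is strictly dominated by another pure strategy of the same player, so the elimination stops.
Surviving strategies — General Rowe: {V}; General Cole: {R}.

R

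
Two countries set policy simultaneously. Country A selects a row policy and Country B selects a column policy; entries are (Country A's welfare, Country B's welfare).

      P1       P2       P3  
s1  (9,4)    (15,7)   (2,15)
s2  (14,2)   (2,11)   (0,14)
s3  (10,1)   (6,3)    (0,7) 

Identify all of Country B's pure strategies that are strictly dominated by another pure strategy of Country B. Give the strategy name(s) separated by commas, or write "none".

P1, P2

P2 strictly dominates P1 — s1: 7>4, s2: 11>2, s3: 3>1.
P2 is strictly dominated by P3 (s1: 15>7, s2: 14>11, s3: 7>3).
Nothing dominates P3: P1 at s1 (15>4); P2 at s1 (15>7).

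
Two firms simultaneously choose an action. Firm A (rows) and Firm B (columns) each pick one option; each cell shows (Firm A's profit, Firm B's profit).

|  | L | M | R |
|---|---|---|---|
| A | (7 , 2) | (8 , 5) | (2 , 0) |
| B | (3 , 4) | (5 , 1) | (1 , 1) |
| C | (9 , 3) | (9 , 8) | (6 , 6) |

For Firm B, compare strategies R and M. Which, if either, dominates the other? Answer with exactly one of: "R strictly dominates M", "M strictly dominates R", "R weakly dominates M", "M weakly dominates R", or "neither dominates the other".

M weakly dominates R

Compare R to M across each choice by Firm A: A: 0<5, B: 1=1, C: 6<8.
M is at least as good everywhere and strictly better somewhere (tied at B), so M weakly dominates R.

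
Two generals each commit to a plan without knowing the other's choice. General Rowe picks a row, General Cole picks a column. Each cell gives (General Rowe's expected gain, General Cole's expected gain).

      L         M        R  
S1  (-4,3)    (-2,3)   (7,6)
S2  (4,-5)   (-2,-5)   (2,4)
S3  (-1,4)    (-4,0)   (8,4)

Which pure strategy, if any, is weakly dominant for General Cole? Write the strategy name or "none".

R

R vs L: S1: 6>3, S2: 4>-5, S3: 4=4.
R vs M: S1: 6>3, S2: 4>-5, S3: 4>0.
R is at least as good as every other strategy against every opponent action, so it is weakly dominant.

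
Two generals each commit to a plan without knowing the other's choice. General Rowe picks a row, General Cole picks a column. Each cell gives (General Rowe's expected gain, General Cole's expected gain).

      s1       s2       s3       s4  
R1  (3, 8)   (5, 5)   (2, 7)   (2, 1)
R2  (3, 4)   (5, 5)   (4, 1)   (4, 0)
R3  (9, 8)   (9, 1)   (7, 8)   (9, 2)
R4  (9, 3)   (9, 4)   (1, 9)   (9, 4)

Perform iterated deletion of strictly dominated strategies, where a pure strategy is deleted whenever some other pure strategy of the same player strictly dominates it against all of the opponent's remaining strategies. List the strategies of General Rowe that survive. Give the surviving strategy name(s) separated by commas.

General Rowe's strategy R1 is strictly dominated by R3 (s1: 9>3, s2: 9>5, s3: 7>2, s4: 9>2) and is removed.
General Rowe's strategy R2 is strictly dominated by R3 (s1: 9>3, s2: 9>5, s3: 7>4, s4: 9>4) and is removed.
For General Cole, s3 strictly dominates s2 on the remaining rows (R3: 8>1, R4: 9>4); eliminate s2.
For General Cole, s3 strictly dominates s4 on the remaining rows (R3: 8>2, R4: 9>4); eliminate s4.
Among the remaining strategies, none is strictly dominated by another pure strategy of the same player, so the elimination stops.
Surviving strategies — General Rowe: {R3, R4}; General Cole: {s1, s3}.

R3, R4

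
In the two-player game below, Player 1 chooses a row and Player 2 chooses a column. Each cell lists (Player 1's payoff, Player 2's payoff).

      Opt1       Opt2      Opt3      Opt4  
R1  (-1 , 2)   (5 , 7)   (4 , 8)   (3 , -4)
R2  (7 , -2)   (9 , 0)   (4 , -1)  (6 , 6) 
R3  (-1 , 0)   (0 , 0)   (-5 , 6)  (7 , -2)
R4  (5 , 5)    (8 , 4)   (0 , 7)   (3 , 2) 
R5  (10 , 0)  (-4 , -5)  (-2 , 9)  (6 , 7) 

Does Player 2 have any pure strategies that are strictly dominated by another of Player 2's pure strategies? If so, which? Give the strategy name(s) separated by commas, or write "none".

Opt1 is strictly dominated by Opt3 (R1: 8>2, R2: -1>-2, R3: 6>0, R4: 7>5, R5: 9>0).
Opt2: no other strategy beats it everywhere (Opt1 at R1 (7>2); Opt3 at R2 (0>-1); Opt4 at R1 (7>-4)).
Nothing dominates Opt3: Opt1 at R1 (8>2); Opt2 at R1 (8>7); Opt4 at R1 (8>-4).
Opt4 is not dominated — it holds its own against Opt1 at R2 (6>-2); Opt2 at R2 (6>0); Opt3 at R2 (6>-1).

Opt1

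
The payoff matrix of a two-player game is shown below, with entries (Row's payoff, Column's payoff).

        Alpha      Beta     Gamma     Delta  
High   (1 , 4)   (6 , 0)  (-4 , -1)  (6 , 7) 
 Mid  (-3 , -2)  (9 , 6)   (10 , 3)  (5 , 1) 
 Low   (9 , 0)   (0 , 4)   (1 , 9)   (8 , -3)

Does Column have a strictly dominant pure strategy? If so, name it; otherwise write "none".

none

Alpha fails to dominate Beta at Mid (-2<6).
Beta fails to dominate Alpha at High (0<4).
Gamma fails to dominate Alpha at High (-1<4).
Delta fails to dominate Alpha at Low (-3<0).
No single strategy dominates all the others.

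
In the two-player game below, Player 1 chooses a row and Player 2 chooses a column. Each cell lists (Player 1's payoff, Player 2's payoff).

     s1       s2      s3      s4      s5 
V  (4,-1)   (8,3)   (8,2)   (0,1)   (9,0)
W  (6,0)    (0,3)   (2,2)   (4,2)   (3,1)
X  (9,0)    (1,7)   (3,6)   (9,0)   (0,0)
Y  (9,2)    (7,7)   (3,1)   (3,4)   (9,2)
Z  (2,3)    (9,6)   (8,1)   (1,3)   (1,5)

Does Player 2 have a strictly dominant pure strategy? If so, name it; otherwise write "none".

s2 vs s1: V: 3>-1, W: 3>0, X: 7>0, Y: 7>2, Z: 6>3.
s2 vs s3: V: 3>2, W: 3>2, X: 7>6, Y: 7>1, Z: 6>1.
s2 vs s4: V: 3>1, W: 3>2, X: 7>0, Y: 7>4, Z: 6>3.
s2 vs s5: V: 3>0, W: 3>1, X: 7>0, Y: 7>2, Z: 6>5.
s2 strictly beats every other strategy against every opponent action, so it is strictly dominant.

s2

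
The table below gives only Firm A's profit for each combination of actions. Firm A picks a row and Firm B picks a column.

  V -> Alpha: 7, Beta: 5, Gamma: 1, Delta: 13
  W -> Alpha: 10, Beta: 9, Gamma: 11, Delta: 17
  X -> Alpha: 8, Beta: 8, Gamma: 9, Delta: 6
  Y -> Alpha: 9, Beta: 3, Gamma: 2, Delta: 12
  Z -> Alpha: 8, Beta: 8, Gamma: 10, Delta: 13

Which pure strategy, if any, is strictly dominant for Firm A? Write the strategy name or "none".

W

W vs V: Alpha: 10>7, Beta: 9>5, Gamma: 11>1, Delta: 17>13.
W vs X: Alpha: 10>8, Beta: 9>8, Gamma: 11>9, Delta: 17>6.
W vs Y: Alpha: 10>9, Beta: 9>3, Gamma: 11>2, Delta: 17>12.
W vs Z: Alpha: 10>8, Beta: 9>8, Gamma: 11>10, Delta: 17>13.
W strictly beats every other strategy against every opponent action, so it is strictly dominant.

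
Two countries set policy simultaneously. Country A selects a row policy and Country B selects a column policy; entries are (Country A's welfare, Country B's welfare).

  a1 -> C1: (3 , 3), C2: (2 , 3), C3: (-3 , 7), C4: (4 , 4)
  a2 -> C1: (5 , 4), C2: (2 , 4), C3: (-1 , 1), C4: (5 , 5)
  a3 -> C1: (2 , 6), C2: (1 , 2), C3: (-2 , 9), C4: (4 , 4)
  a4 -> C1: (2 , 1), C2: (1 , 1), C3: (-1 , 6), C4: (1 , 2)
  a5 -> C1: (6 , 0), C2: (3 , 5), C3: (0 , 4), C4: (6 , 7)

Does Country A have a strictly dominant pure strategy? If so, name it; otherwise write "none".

a5

a5 vs a1: C1: 6>3, C2: 3>2, C3: 0>-3, C4: 6>4.
a5 vs a2: C1: 6>5, C2: 3>2, C3: 0>-1, C4: 6>5.
a5 vs a3: C1: 6>2, C2: 3>1, C3: 0>-2, C4: 6>4.
a5 vs a4: C1: 6>2, C2: 3>1, C3: 0>-1, C4: 6>1.
a5 strictly beats every other strategy against every opponent action, so it is strictly dominant.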